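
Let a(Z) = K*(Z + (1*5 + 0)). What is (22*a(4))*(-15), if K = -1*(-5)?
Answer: -14850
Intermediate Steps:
K = 5
a(Z) = 25 + 5*Z (a(Z) = 5*(Z + (1*5 + 0)) = 5*(Z + (5 + 0)) = 5*(Z + 5) = 5*(5 + Z) = 25 + 5*Z)
(22*a(4))*(-15) = (22*(25 + 5*4))*(-15) = (22*(25 + 20))*(-15) = (22*45)*(-15) = 990*(-15) = -14850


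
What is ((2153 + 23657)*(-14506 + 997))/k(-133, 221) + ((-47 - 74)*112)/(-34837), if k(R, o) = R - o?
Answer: 184038290593/186853 ≈ 9.8494e+5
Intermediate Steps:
((2153 + 23657)*(-14506 + 997))/k(-133, 221) + ((-47 - 74)*112)/(-34837) = ((2153 + 23657)*(-14506 + 997))/(-133 - 1*221) + ((-47 - 74)*112)/(-34837) = (25810*(-13509))/(-133 - 221) - 121*112*(-1/34837) = -348667290/(-354) - 13552*(-1/34837) = -348667290*(-1/354) + 1232/3167 = 58111215/59 + 1232/3167 = 184038290593/186853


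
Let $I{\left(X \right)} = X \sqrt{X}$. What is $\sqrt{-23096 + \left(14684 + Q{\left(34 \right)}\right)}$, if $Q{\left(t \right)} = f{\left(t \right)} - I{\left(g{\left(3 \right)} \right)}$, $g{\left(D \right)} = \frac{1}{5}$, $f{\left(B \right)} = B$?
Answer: $\frac{\sqrt{-209450 - \sqrt{5}}}{5} \approx 91.532 i$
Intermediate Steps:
$g{\left(D \right)} = \frac{1}{5}$
$I{\left(X \right)} = X^{\frac{3}{2}}$
$Q{\left(t \right)} = t - \frac{\sqrt{5}}{25}$ ($Q{\left(t \right)} = t - \left(\frac{1}{5}\right)^{\frac{3}{2}} = t - \frac{\sqrt{5}}{25}$)
$\sqrt{-23096 + \left(14684 + Q{\left(34 \right)}\right)} = \sqrt{-23096 + \left(14684 + \left(34 - \frac{\sqrt{5}}{25}\right)\right)} = \sqrt{-23096 + \left(14718 - \frac{\sqrt{5}}{25}\right)} = \sqrt{-8378 - \frac{\sqrt{5}}{25}}$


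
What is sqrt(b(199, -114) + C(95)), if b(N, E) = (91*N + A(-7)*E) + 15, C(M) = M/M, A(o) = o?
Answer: sqrt(18923) ≈ 137.56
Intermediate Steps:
C(M) = 1
b(N, E) = 15 - 7*E + 91*N (b(N, E) = (91*N - 7*E) + 15 = (-7*E + 91*N) + 15 = 15 - 7*E + 91*N)
sqrt(b(199, -114) + C(95)) = sqrt((15 - 7*(-114) + 91*199) + 1) = sqrt((15 + 798 + 18109) + 1) = sqrt(18922 + 1) = sqrt(18923)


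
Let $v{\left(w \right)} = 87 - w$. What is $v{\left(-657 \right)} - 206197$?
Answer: $-205453$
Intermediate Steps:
$v{\left(-657 \right)} - 206197 = \left(87 - -657\right) - 206197 = \left(87 + 657\right) - 206197 = 744 - 206197 = -205453$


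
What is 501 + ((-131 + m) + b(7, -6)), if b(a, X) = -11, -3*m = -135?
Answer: 404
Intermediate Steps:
m = 45 (m = -⅓*(-135) = 45)
501 + ((-131 + m) + b(7, -6)) = 501 + ((-131 + 45) - 11) = 501 + (-86 - 11) = 501 - 97 = 404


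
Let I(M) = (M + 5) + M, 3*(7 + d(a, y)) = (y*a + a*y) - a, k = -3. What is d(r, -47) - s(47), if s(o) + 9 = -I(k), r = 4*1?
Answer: -377/3 ≈ -125.67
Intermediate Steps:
r = 4
d(a, y) = -7 - a/3 + 2*a*y/3 (d(a, y) = -7 + ((y*a + a*y) - a)/3 = -7 + ((a*y + a*y) - a)/3 = -7 + (2*a*y - a)/3 = -7 + (-a + 2*a*y)/3 = -7 + (-a/3 + 2*a*y/3) = -7 - a/3 + 2*a*y/3)
I(M) = 5 + 2*M (I(M) = (5 + M) + M = 5 + 2*M)
s(o) = -8 (s(o) = -9 - (5 + 2*(-3)) = -9 - (5 - 6) = -9 - 1*(-1) = -9 + 1 = -8)
d(r, -47) - s(47) = (-7 - ⅓*4 + (⅔)*4*(-47)) - 1*(-8) = (-7 - 4/3 - 376/3) + 8 = -401/3 + 8 = -377/3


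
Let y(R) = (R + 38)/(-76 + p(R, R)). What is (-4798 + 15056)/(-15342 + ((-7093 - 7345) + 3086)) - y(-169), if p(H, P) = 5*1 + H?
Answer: -993139/1067760 ≈ -0.93011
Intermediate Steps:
p(H, P) = 5 + H
y(R) = (38 + R)/(-71 + R) (y(R) = (R + 38)/(-76 + (5 + R)) = (38 + R)/(-71 + R))
(-4798 + 15056)/(-15342 + ((-7093 - 7345) + 3086)) - y(-169) = (-4798 + 15056)/(-15342 + ((-7093 - 7345) + 3086)) - (38 - 169)/(-71 - 169) = 10258/(-15342 + (-14438 + 3086)) - (-131)/(-240) = 10258/(-15342 - 11352) - (-1)*(-131)/240 = 10258/(-26694) - 1*131/240 = 10258*(-1/26694) - 131/240 = -5129/13347 - 131/240 = -993139/1067760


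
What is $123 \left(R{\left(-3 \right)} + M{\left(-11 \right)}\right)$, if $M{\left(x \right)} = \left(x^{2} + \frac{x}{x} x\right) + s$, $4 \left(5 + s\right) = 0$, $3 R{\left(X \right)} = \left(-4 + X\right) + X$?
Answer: $12505$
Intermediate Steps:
$R{\left(X \right)} = - \frac{4}{3} + \frac{2 X}{3}$ ($R{\left(X \right)} = \frac{\left(-4 + X\right) + X}{3} = \frac{-4 + 2 X}{3} = - \frac{4}{3} + \frac{2 X}{3}$)
$s = -5$ ($s = -5 + \frac{1}{4} \cdot 0 = -5 + 0 = -5$)
$M{\left(x \right)} = -5 + x + x^{2}$ ($M{\left(x \right)} = \left(x^{2} + \frac{x}{x} x\right) - 5 = \left(x^{2} + 1 x\right) - 5 = \left(x^{2} + x\right) - 5 = \left(x + x^{2}\right) - 5 = -5 + x + x^{2}$)
$123 \left(R{\left(-3 \right)} + M{\left(-11 \right)}\right) = 123 \left(\left(- \frac{4}{3} + \frac{2}{3} \left(-3\right)\right) - \left(16 - 121\right)\right) = 123 \left(\left(- \frac{4}{3} - 2\right) - -105\right) = 123 \left(- \frac{10}{3} + 105\right) = 123 \cdot \frac{305}{3} = 12505$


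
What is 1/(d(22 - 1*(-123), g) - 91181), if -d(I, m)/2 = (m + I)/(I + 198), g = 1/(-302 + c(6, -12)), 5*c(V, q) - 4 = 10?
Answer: -256564/23393978999 ≈ -1.0967e-5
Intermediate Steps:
c(V, q) = 14/5 (c(V, q) = 4/5 + (1/5)*10 = 4/5 + 2 = 14/5)
g = -5/1496 (g = 1/(-302 + 14/5) = 1/(-1496/5) = -5/1496 ≈ -0.0033422)
d(I, m) = -2*(I + m)/(198 + I) (d(I, m) = -2*(m + I)/(I + 198) = -2*(I + m)/(198 + I))
1/(d(22 - 1*(-123), g) - 91181) = 1/(2*(-(22 - 1*(-123)) - 1*(-5/1496))/(198 + (22 - 1*(-123))) - 91181) = 1/(2*(-(22 + 123) + 5/1496)/(198 + (22 + 123)) - 91181) = 1/(2*(-1*145 + 5/1496)/(198 + 145) - 91181) = 1/(2*(-145 + 5/1496)/343 - 91181) = 1/(2*(1/343)*(-216915/1496) - 91181) = 1/(-216915/256564 - 91181) = 1/(-23393978999/256564) = -256564/23393978999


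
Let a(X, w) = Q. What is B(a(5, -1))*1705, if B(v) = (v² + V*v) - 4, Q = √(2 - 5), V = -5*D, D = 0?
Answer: -11935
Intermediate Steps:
V = 0 (V = -5*0 = 0)
Q = I*√3 (Q = √(-3) = I*√3 ≈ 1.732*I)
a(X, w) = I*√3
B(v) = -4 + v² (B(v) = (v² + 0*v) - 4 = (v² + 0) - 4 = v² - 4 = -4 + v²)
B(a(5, -1))*1705 = (-4 + (I*√3)²)*1705 = (-4 - 3)*1705 = -7*1705 = -11935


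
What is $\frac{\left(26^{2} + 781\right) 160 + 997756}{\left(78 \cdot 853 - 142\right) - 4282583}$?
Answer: $- \frac{410292}{1405397} \approx -0.29194$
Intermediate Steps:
$\frac{\left(26^{2} + 781\right) 160 + 997756}{\left(78 \cdot 853 - 142\right) - 4282583} = \frac{\left(676 + 781\right) 160 + 997756}{\left(66534 - 142\right) - 4282583} = \frac{1457 \cdot 160 + 997756}{66392 - 4282583} = \frac{233120 + 997756}{-4216191} = 1230876 \left(- \frac{1}{4216191}\right) = - \frac{410292}{1405397}$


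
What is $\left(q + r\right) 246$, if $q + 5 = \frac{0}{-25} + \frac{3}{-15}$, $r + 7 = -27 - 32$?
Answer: $- \frac{87576}{5} \approx -17515.0$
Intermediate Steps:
$r = -66$ ($r = -7 - 59 = -66$)
$q = - \frac{26}{5}$ ($q = -5 + \left(\frac{0}{-25} + \frac{3}{-15}\right) = -5 + \left(0 \left(- \frac{1}{25}\right) + 3 \left(- \frac{1}{15}\right)\right) = -5 + \left(0 - \frac{1}{5}\right) = -5 - \frac{1}{5} = - \frac{26}{5} \approx -5.2$)
$\left(q + r\right) 246 = \left(- \frac{26}{5} - 66\right) 246 = \left(- \frac{356}{5}\right) 246 = - \frac{87576}{5}$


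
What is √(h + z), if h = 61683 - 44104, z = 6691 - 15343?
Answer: √8927 ≈ 94.483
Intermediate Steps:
z = -8652
h = 17579
√(h + z) = √(17579 - 8652) = √8927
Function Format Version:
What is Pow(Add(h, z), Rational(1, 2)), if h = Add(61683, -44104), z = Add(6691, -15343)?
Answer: Pow(8927, Rational(1, 2)) ≈ 94.483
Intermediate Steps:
z = -8652
h = 17579
Pow(Add(h, z), Rational(1, 2)) = Pow(Add(17579, -8652), Rational(1, 2)) = Pow(8927, Rational(1, 2))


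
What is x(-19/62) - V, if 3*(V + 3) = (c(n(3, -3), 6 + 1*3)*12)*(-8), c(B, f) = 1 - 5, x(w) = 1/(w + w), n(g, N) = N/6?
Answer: -2406/19 ≈ -126.63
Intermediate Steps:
n(g, N) = N/6 (n(g, N) = N*(⅙) = N/6)
x(w) = 1/(2*w)
c(B, f) = -4
V = 125 (V = -3 + (-4*12*(-8))/3 = -3 + (-48*(-8))/3 = -3 + (⅓)*384 = -3 + 128 = 125)
x(-19/62) - V = 1/(2*((-19/62))) - 1*125 = 1/(2*((-19*1/62))) - 125 = 1/(2*(-19/62)) - 125 = (½)*(-62/19) - 125 = -31/19 - 125 = -2406/19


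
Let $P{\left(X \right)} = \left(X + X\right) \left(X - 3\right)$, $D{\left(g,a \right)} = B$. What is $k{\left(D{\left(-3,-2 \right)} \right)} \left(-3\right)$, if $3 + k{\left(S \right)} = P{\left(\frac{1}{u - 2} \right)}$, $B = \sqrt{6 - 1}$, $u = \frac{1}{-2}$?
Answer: $\frac{21}{25} \approx 0.84$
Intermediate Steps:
$u = - \frac{1}{2} \approx -0.5$
$B = \sqrt{5} \approx 2.2361$
$D{\left(g,a \right)} = \sqrt{5}$
$P{\left(X \right)} = 2 X \left(-3 + X\right)$
$k{\left(S \right)} = - \frac{7}{25}$ ($k{\left(S \right)} = -3 + \frac{2 \left(-3 + \frac{1}{- \frac{1}{2} - 2}\right)}{- \frac{1}{2} - 2} = -3 + \frac{2 \left(-3 + \frac{1}{- \frac{5}{2}}\right)}{- \frac{5}{2}} = -3 + 2 \left(- \frac{2}{5}\right) \left(-3 - \frac{2}{5}\right) = -3 + 2 \left(- \frac{2}{5}\right) \left(- \frac{17}{5}\right) = -3 + \frac{68}{25} = - \frac{7}{25}$)
$k{\left(D{\left(-3,-2 \right)} \right)} \left(-3\right) = \left(- \frac{7}{25}\right) \left(-3\right) = \frac{21}{25}$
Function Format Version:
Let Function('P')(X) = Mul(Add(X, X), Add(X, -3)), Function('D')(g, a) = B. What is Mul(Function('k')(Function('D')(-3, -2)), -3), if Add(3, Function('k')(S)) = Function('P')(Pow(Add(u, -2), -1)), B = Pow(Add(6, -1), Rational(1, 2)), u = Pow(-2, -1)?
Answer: Rational(21, 25) ≈ 0.84000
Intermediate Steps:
u = Rational(-1, 2) ≈ -0.50000
B = Pow(5, Rational(1, 2)) ≈ 2.2361
Function('D')(g, a) = Pow(5, Rational(1, 2))
Function('P')(X) = Mul(2, X, Add(-3, X)) (Function('P')(X) = Mul(Mul(2, X), Add(-3, X)) = Mul(2, X, Add(-3, X)))
Function('k')(S) = Rational(-7, 25) (Function('k')(S) = Add(-3, Mul(2, Pow(Add(Rational(-1, 2), -2), -1), Add(-3, Pow(Add(Rational(-1, 2), -2), -1)))) = Add(-3, Mul(2, Pow(Rational(-5, 2), -1), Add(-3, Pow(Rational(-5, 2), -1)))) = Add(-3, Mul(2, Rational(-2, 5), Add(-3, Rational(-2, 5)))) = Add(-3, Mul(2, Rational(-2, 5), Rational(-17, 5))) = Add(-3, Rational(68, 25)) = Rational(-7, 25))
Mul(Function('k')(Function('D')(-3, -2)), -3) = Mul(Rational(-7, 25), -3) = Rational(21, 25)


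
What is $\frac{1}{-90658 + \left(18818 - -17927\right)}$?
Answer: $- \frac{1}{53913} \approx -1.8548 \cdot 10^{-5}$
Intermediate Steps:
$\frac{1}{-90658 + \left(18818 - -17927\right)} = \frac{1}{-90658 + \left(18818 + 17927\right)} = \frac{1}{-90658 + 36745} = \frac{1}{-53913} = - \frac{1}{53913}$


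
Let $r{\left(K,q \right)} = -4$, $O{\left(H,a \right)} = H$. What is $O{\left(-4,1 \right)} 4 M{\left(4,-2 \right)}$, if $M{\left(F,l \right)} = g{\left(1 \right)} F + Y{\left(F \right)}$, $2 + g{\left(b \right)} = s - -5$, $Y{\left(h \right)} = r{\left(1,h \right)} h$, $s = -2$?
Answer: $192$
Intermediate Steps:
$Y{\left(h \right)} = - 4 h$
$g{\left(b \right)} = 1$ ($g{\left(b \right)} = -2 - -3 = -2 + \left(-2 + 5\right) = -2 + 3 = 1$)
$M{\left(F,l \right)} = - 3 F$ ($M{\left(F,l \right)} = 1 F - 4 F = F - 4 F = - 3 F$)
$O{\left(-4,1 \right)} 4 M{\left(4,-2 \right)} = \left(-4\right) 4 \left(\left(-3\right) 4\right) = \left(-16\right) \left(-12\right) = 192$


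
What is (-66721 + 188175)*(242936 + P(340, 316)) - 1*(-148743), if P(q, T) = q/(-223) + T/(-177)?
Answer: 1164603525681385/39471 ≈ 2.9505e+10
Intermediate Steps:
P(q, T) = -T/177 - q/223 (P(q, T) = q*(-1/223) + T*(-1/177) = -q/223 - T/177 = -T/177 - q/223)
(-66721 + 188175)*(242936 + P(340, 316)) - 1*(-148743) = (-66721 + 188175)*(242936 + (-1/177*316 - 1/223*340)) - 1*(-148743) = 121454*(242936 + (-316/177 - 340/223)) + 148743 = 121454*(242936 - 130648/39471) + 148743 = 121454*(9588796208/39471) + 148743 = 1164597654646432/39471 + 148743 = 1164603525681385/39471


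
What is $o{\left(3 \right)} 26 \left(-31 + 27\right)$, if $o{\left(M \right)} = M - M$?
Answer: $0$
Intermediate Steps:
$o{\left(M \right)} = 0$
$o{\left(3 \right)} 26 \left(-31 + 27\right) = 0 \cdot 26 \left(-31 + 27\right) = 0 \cdot 26 \left(-4\right) = 0 \left(-104\right) = 0$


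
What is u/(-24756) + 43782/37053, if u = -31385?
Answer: 83213911/33973484 ≈ 2.4494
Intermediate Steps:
u/(-24756) + 43782/37053 = -31385/(-24756) + 43782/37053 = -31385*(-1/24756) + 43782*(1/37053) = 31385/24756 + 14594/12351 = 83213911/33973484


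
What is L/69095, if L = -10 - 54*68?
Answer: -3682/69095 ≈ -0.053289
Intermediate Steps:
L = -3682 (L = -10 - 3672 = -3682)
L/69095 = -3682/69095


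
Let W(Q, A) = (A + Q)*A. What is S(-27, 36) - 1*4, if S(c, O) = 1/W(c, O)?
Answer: -1295/324 ≈ -3.9969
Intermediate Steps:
W(Q, A) = A*(A + Q)
S(c, O) = 1/(O*(O + c))
S(-27, 36) - 1*4 = 1/(36*(36 - 27)) - 1*4 = (1/36)/9 - 4 = (1/36)*(⅑) - 4 = 1/324 - 4 = -1295/324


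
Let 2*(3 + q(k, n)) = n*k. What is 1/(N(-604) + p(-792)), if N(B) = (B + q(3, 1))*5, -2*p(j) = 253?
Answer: -1/3154 ≈ -0.00031706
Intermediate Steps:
p(j) = -253/2 (p(j) = -1/2*253 = -253/2)
q(k, n) = -3 + k*n/2 (q(k, n) = -3 + (n*k)/2 = -3 + (k*n)/2 = -3 + k*n/2)
N(B) = -15/2 + 5*B (N(B) = (B + (-3 + (1/2)*3*1))*5 = (B + (-3 + 3/2))*5 = (B - 3/2)*5 = (-3/2 + B)*5 = -15/2 + 5*B)
1/(N(-604) + p(-792)) = 1/((-15/2 + 5*(-604)) - 253/2) = 1/((-15/2 - 3020) - 253/2) = 1/(-6055/2 - 253/2) = 1/(-3154) = -1/3154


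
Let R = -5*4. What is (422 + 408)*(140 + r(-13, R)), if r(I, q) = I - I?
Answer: 116200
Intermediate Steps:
R = -20
r(I, q) = 0
(422 + 408)*(140 + r(-13, R)) = (422 + 408)*(140 + 0) = 830*140 = 116200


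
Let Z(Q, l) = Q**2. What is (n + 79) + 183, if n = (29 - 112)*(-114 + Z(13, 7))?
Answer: -4303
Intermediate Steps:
n = -4565 (n = (29 - 112)*(-114 + 13**2) = -83*(-114 + 169) = -83*55 = -4565)
(n + 79) + 183 = (-4565 + 79) + 183 = -4486 + 183 = -4303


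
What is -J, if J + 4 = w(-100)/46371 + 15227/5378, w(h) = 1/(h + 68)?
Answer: 4663070449/3990131808 ≈ 1.1687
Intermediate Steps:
w(h) = 1/(68 + h)
J = -4663070449/3990131808 (J = -4 + (1/((68 - 100)*46371) + 15227/5378) = -4 + ((1/46371)/(-32) + 15227*(1/5378)) = -4 + (-1/32*1/46371 + 15227/5378) = -4 + (-1/1483872 + 15227/5378) = -4 + 11297456783/3990131808 = -4663070449/3990131808 ≈ -1.1687)
-J = -1*(-4663070449/3990131808) = 4663070449/3990131808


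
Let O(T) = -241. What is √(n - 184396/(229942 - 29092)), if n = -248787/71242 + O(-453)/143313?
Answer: I*√20614373079778450855217665434/68355312274470 ≈ 2.1005*I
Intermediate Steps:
n = -35671580653/10209904746 (n = -248787/71242 - 241/143313 = -35671580653/10209904746 ≈ -3.4938)
√(n - 184396/(229942 - 29092)) = √(-35671580653/10209904746 - 184396/(229942 - 29092)) = √(-35671580653/10209904746 - 184396/200850) = √(-35671580653/10209904746 - 184396*1/200850) = √(-35671580653/10209904746 - 92198/100425) = √(-1507883761616411/341776561372350) = I*√20614373079778450855217665434/68355312274470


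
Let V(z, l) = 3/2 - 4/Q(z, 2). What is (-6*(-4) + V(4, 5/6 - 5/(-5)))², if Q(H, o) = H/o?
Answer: 2209/4 ≈ 552.25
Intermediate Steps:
V(z, l) = 3/2 - 8/z (V(z, l) = 3/2 - 4*2/z = 3/2 - 8/z)
(-6*(-4) + V(4, 5/6 - 5/(-5)))² = (-6*(-4) + (3/2 - 8/4))² = (24 + (3/2 - 8*¼))² = (24 + (3/2 - 2))² = (24 - ½)² = (47/2)² = 2209/4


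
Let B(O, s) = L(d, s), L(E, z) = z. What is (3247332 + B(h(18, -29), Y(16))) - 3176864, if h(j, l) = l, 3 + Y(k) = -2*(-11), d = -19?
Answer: 70487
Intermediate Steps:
Y(k) = 19 (Y(k) = -3 - 2*(-11) = -3 + 22 = 19)
B(O, s) = s
(3247332 + B(h(18, -29), Y(16))) - 3176864 = (3247332 + 19) - 3176864 = 3247351 - 3176864 = 70487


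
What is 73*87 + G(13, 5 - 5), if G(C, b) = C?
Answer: 6364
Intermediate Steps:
73*87 + G(13, 5 - 5) = 73*87 + 13 = 6351 + 13 = 6364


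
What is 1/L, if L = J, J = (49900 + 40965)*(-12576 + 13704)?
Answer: 1/102495720 ≈ 9.7565e-9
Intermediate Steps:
J = 102495720 (J = 90865*1128 = 102495720)
L = 102495720
1/L = 1/102495720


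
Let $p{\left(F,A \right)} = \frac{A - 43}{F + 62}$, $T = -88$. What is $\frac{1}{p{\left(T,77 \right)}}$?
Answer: $- \frac{13}{17} \approx -0.76471$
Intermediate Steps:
$p{\left(F,A \right)} = \frac{-43 + A}{62 + F}$
$\frac{1}{p{\left(T,77 \right)}} = \frac{1}{\frac{1}{62 - 88} \left(-43 + 77\right)} = \frac{1}{\frac{1}{-26} \cdot 34} = \frac{1}{\left(- \frac{1}{26}\right) 34} = \frac{1}{- \frac{17}{13}} = - \frac{13}{17}$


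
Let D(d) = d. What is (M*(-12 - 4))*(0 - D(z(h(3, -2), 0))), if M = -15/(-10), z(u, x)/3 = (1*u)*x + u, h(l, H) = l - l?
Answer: 0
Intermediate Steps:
h(l, H) = 0
z(u, x) = 3*u + 3*u*x (z(u, x) = 3*((1*u)*x + u) = 3*(u*x + u) = 3*(u + u*x) = 3*u + 3*u*x)
M = 3/2 (M = -15*(-⅒) = 3/2 ≈ 1.5000)
(M*(-12 - 4))*(0 - D(z(h(3, -2), 0))) = (3*(-12 - 4)/2)*(0 - 3*0*(1 + 0)) = ((3/2)*(-16))*(0 - 3*0) = -24*(0 - 1*0) = -24*(0 + 0) = -24*0 = 0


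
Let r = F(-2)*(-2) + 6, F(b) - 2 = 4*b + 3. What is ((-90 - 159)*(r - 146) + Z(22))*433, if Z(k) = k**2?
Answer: 14657050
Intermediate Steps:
F(b) = 5 + 4*b (F(b) = 2 + (4*b + 3) = 2 + (3 + 4*b) = 5 + 4*b)
r = 12 (r = (5 + 4*(-2))*(-2) + 6 = (5 - 8)*(-2) + 6 = -3*(-2) + 6 = 6 + 6 = 12)
((-90 - 159)*(r - 146) + Z(22))*433 = ((-90 - 159)*(12 - 146) + 22**2)*433 = (-249*(-134) + 484)*433 = (33366 + 484)*433 = 33850*433 = 14657050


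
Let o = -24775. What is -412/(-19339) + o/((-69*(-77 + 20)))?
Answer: -477503329/76060287 ≈ -6.2780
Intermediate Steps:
-412/(-19339) + o/((-69*(-77 + 20))) = -412/(-19339) - 24775*(-1/(69*(-77 + 20))) = -412*(-1/19339) - 24775/((-69*(-57))) = 412/19339 - 24775/3933 = -477503329/76060287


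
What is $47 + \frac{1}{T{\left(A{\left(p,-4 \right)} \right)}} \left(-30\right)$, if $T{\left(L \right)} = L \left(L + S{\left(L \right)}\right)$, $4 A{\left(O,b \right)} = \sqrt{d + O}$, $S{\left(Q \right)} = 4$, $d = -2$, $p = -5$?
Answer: $\frac{12841}{263} + \frac{7680 i \sqrt{7}}{1841} \approx 48.825 + 11.037 i$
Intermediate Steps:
$A{\left(O,b \right)} = \frac{\sqrt{-2 + O}}{4}$
$T{\left(L \right)} = L \left(4 + L\right)$ ($T{\left(L \right)} = L \left(L + 4\right) = L \left(4 + L\right)$)
$47 + \frac{1}{T{\left(A{\left(p,-4 \right)} \right)}} \left(-30\right) = 47 + \frac{1}{\frac{\sqrt{-2 - 5}}{4} \left(4 + \frac{\sqrt{-2 - 5}}{4}\right)} \left(-30\right) = 47 + \frac{1}{\frac{\sqrt{-7}}{4} \left(4 + \frac{\sqrt{-7}}{4}\right)} \left(-30\right) = 47 + \frac{1}{\frac{i \sqrt{7}}{4} \left(4 + \frac{i \sqrt{7}}{4}\right)} \left(-30\right) = 47 + \frac{1}{\frac{1}{4} i \sqrt{7} \left(4 + \frac{i \sqrt{7}}{4}\right)} \left(-30\right) = 47 + - \frac{4 i \sqrt{7}}{7 \left(4 + \frac{i \sqrt{7}}{4}\right)} \left(-30\right) = 47 + \frac{120 i \sqrt{7}}{7 \left(4 + \frac{i \sqrt{7}}{4}\right)}$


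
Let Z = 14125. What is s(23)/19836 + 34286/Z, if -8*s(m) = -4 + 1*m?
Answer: 286342547/117972000 ≈ 2.4272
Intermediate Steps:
s(m) = ½ - m/8 (s(m) = -(-4 + 1*m)/8 = -(-4 + m)/8 = ½ - m/8)
s(23)/19836 + 34286/Z = (½ - ⅛*23)/19836 + 34286/14125 = (½ - 23/8)*(1/19836) + 34286*(1/14125) = -19/8*1/19836 + 34286/14125 = -1/8352 + 34286/14125 = 286342547/117972000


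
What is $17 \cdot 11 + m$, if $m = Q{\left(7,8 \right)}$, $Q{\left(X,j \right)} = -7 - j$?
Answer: $172$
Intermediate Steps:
$m = -15$ ($m = -7 - 8 = -15$)
$17 \cdot 11 + m = 17 \cdot 11 - 15 = 187 - 15 = 172$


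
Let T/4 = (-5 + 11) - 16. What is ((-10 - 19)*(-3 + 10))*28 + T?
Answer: -5724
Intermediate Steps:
T = -40 (T = 4*((-5 + 11) - 16) = 4*(6 - 16) = 4*(-10) = -40)
((-10 - 19)*(-3 + 10))*28 + T = ((-10 - 19)*(-3 + 10))*28 - 40 = -29*7*28 - 40 = -203*28 - 40 = -5684 - 40 = -5724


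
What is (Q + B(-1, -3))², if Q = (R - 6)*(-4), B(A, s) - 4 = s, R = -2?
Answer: 1089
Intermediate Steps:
B(A, s) = 4 + s
Q = 32 (Q = (-2 - 6)*(-4) = -8*(-4) = 32)
(Q + B(-1, -3))² = (32 + (4 - 3))² = (32 + 1)² = 33² = 1089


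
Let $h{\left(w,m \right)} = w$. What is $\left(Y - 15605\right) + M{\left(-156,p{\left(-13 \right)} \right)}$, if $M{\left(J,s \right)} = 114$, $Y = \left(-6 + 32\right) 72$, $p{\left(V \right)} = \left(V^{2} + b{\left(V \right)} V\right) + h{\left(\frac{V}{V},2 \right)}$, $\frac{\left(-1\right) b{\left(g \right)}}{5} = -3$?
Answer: $-13619$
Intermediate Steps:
$b{\left(g \right)} = 15$ ($b{\left(g \right)} = \left(-5\right) \left(-3\right) = 15$)
$p{\left(V \right)} = 1 + V^{2} + 15 V$ ($p{\left(V \right)} = \left(V^{2} + 15 V\right) + \frac{V}{V} = \left(V^{2} + 15 V\right) + 1 = 1 + V^{2} + 15 V$)
$Y = 1872$ ($Y = 26 \cdot 72 = 1872$)
$\left(Y - 15605\right) + M{\left(-156,p{\left(-13 \right)} \right)} = \left(1872 - 15605\right) + 114 = -13733 + 114 = -13619$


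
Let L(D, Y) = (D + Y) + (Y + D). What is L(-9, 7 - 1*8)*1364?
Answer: -27280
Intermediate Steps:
L(D, Y) = 2*D + 2*Y (L(D, Y) = (D + Y) + (D + Y) = 2*D + 2*Y)
L(-9, 7 - 1*8)*1364 = (2*(-9) + 2*(7 - 1*8))*1364 = (-18 + 2*(7 - 8))*1364 = (-18 + 2*(-1))*1364 = (-18 - 2)*1364 = -20*1364 = -27280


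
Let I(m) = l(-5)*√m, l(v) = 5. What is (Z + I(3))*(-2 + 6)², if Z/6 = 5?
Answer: 480 + 80*√3 ≈ 618.56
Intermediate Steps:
Z = 30 (Z = 6*5 = 30)
I(m) = 5*√m
(Z + I(3))*(-2 + 6)² = (30 + 5*√3)*(-2 + 6)² = (30 + 5*√3)*4² = (30 + 5*√3)*16 = 480 + 80*√3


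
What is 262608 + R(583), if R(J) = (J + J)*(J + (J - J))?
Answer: 942386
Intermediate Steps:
R(J) = 2*J² (R(J) = (2*J)*(J + 0) = (2*J)*J = 2*J²)
262608 + R(583) = 262608 + 2*583² = 262608 + 2*339889 = 262608 + 679778 = 942386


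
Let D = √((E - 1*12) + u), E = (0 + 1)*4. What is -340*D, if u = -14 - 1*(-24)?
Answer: -340*√2 ≈ -480.83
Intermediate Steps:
E = 4 (E = 1*4 = 4)
u = 10 (u = -14 + 24 = 10)
D = √2 (D = √((4 - 1*12) + 10) = √((4 - 12) + 10) = √(-8 + 10) = √2 ≈ 1.4142)
-340*D = -340*√2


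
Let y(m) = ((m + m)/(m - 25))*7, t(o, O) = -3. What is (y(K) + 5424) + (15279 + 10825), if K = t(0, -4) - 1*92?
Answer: 378469/12 ≈ 31539.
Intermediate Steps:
K = -95 (K = -3 - 1*92 = -3 - 92 = -95)
y(m) = 14*m/(-25 + m) (y(m) = ((2*m)/(-25 + m))*7 = (2*m/(-25 + m))*7 = 14*m/(-25 + m))
(y(K) + 5424) + (15279 + 10825) = (14*(-95)/(-25 - 95) + 5424) + (15279 + 10825) = (14*(-95)/(-120) + 5424) + 26104 = (14*(-95)*(-1/120) + 5424) + 26104 = (133/12 + 5424) + 26104 = 65221/12 + 26104 = 378469/12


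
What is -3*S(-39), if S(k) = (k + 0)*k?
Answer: -4563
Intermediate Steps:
S(k) = k² (S(k) = k*k = k²)
-3*S(-39) = -3*(-39)² = -3*1521 = -4563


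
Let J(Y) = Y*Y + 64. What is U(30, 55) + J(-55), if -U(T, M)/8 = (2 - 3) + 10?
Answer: 3017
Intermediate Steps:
J(Y) = 64 + Y² (J(Y) = Y² + 64 = 64 + Y²)
U(T, M) = -72 (U(T, M) = -8*((2 - 3) + 10) = -8*(-1 + 10) = -8*9 = -72)
U(30, 55) + J(-55) = -72 + (64 + (-55)²) = -72 + (64 + 3025) = -72 + 3089 = 3017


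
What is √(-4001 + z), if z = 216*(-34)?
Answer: I*√11345 ≈ 106.51*I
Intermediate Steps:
z = -7344
√(-4001 + z) = √(-4001 - 7344) = √(-11345) = I*√11345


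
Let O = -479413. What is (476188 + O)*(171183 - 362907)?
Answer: 618309900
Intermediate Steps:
(476188 + O)*(171183 - 362907) = (476188 - 479413)*(171183 - 362907) = -3225*(-191724) = 618309900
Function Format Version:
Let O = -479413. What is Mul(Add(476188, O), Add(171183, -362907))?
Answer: 618309900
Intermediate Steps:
Mul(Add(476188, O), Add(171183, -362907)) = Mul(Add(476188, -479413), Add(171183, -362907)) = Mul(-3225, -191724) = 618309900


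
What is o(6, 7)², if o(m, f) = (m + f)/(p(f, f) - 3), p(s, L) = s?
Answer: 169/16 ≈ 10.563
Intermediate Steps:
o(m, f) = (f + m)/(-3 + f) (o(m, f) = (m + f)/(f - 3) = (f + m)/(-3 + f))
o(6, 7)² = ((7 + 6)/(-3 + 7))² = (13/4)² = 169/16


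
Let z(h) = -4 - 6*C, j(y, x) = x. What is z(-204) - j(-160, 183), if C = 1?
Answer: -193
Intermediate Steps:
z(h) = -10 (z(h) = -4 - 6*1 = -4 - 6 = -10)
z(-204) - j(-160, 183) = -10 - 1*183 = -10 - 183 = -193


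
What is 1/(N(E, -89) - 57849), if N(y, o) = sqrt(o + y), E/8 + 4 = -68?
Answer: -57849/3346507466 - I*sqrt(665)/3346507466 ≈ -1.7286e-5 - 7.7058e-9*I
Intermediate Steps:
E = -576 (E = -32 + 8*(-68) = -32 - 544 = -576)
1/(N(E, -89) - 57849) = 1/(sqrt(-89 - 576) - 57849) = 1/(sqrt(-665) - 57849) = 1/(I*sqrt(665) - 57849) = 1/(-57849 + I*sqrt(665))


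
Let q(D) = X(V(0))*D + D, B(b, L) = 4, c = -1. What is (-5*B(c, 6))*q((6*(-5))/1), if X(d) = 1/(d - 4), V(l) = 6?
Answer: 900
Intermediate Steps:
X(d) = 1/(-4 + d)
q(D) = 3*D/2 (q(D) = D/(-4 + 6) + D = D/2 + D = 3*D/2)
(-5*B(c, 6))*q((6*(-5))/1) = (-5*4)*(3*((6*(-5))/1)/2) = -30*(-30*1) = -30*(-30) = -20*(-45) = 900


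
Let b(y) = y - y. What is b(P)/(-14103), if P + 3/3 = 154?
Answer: 0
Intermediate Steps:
P = 153 (P = -1 + 154 = 153)
b(y) = 0
b(P)/(-14103) = 0/(-14103) = 0*(-1/14103) = 0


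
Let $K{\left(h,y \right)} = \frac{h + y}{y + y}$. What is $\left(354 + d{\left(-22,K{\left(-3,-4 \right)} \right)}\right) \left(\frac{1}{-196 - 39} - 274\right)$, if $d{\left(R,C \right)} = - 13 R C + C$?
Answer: $- \frac{6632273}{40} \approx -1.6581 \cdot 10^{5}$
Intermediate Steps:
$K{\left(h,y \right)} = \frac{h + y}{2 y}$
$d{\left(R,C \right)} = C - 13 C R$ ($d{\left(R,C \right)} = - 13 C R + C = C - 13 C R$)
$\left(354 + d{\left(-22,K{\left(-3,-4 \right)} \right)}\right) \left(\frac{1}{-196 - 39} - 274\right) = \left(354 + \frac{-3 - 4}{2 \left(-4\right)} \left(1 - -286\right)\right) \left(\frac{1}{-196 - 39} - 274\right) = \left(354 + \frac{1}{2} \left(- \frac{1}{4}\right) \left(-7\right) \left(1 + 286\right)\right) \left(\frac{1}{-235} - 274\right) = \left(354 + \frac{7}{8} \cdot 287\right) \left(- \frac{1}{235} - 274\right) = \left(354 + \frac{2009}{8}\right) \left(- \frac{64391}{235}\right) = \frac{4841}{8} \left(- \frac{64391}{235}\right) = - \frac{6632273}{40}$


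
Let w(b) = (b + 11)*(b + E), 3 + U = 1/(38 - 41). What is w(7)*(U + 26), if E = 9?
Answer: 6528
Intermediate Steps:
U = -10/3 (U = -3 + 1/(38 - 41) = -3 + 1/(-3) = -3 - 1/3 = -10/3 ≈ -3.3333)
w(b) = (9 + b)*(11 + b) (w(b) = (b + 11)*(b + 9) = (11 + b)*(9 + b) = (9 + b)*(11 + b))
w(7)*(U + 26) = (99 + 7**2 + 20*7)*(-10/3 + 26) = (99 + 49 + 140)*(68/3) = 288*(68/3) = 6528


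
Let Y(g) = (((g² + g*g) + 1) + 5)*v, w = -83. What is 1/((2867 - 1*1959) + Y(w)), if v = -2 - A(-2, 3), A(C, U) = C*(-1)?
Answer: -1/54228 ≈ -1.8441e-5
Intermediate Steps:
A(C, U) = -C
v = -4 (v = -2 - (-1)*(-2) = -2 - 1*2 = -2 - 2 = -4)
Y(g) = -24 - 8*g² (Y(g) = (((g² + g*g) + 1) + 5)*(-4) = (((g² + g²) + 1) + 5)*(-4) = ((2*g² + 1) + 5)*(-4) = ((1 + 2*g²) + 5)*(-4) = (6 + 2*g²)*(-4) = -24 - 8*g²)
1/((2867 - 1*1959) + Y(w)) = 1/((2867 - 1*1959) + (-24 - 8*(-83)²)) = 1/((2867 - 1959) + (-24 - 8*6889)) = 1/(908 + (-24 - 55112)) = 1/(908 - 55136) = 1/(-54228) = -1/54228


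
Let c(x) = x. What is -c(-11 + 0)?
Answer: 11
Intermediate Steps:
-c(-11 + 0) = -(-11 + 0) = -1*(-11) = 11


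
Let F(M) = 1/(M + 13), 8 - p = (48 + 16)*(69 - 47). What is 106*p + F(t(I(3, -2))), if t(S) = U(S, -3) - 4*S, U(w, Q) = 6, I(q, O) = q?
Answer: -1038799/7 ≈ -1.4840e+5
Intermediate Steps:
p = -1400 (p = 8 - (48 + 16)*(69 - 47) = 8 - 64*22 = 8 - 1*1408 = 8 - 1408 = -1400)
t(S) = 6 - 4*S
F(M) = 1/(13 + M)
106*p + F(t(I(3, -2))) = 106*(-1400) + 1/(13 + (6 - 4*3)) = -148400 + 1/(13 + (6 - 12)) = -148400 + 1/(13 - 6) = -148400 + 1/7 = -148400 + ⅐ = -1038799/7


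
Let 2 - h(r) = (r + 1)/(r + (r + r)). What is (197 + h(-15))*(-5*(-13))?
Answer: 116233/9 ≈ 12915.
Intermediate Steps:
h(r) = 2 - (1 + r)/(3*r) (h(r) = 2 - (r + 1)/(r + (r + r)) = 2 - (1 + r)/(r + 2*r) = 2 - (1 + r)/(3*r))
(197 + h(-15))*(-5*(-13)) = (197 + (1/3)*(-1 + 5*(-15))/(-15))*(-5*(-13)) = (197 + (1/3)*(-1/15)*(-1 - 75))*65 = (197 + (1/3)*(-1/15)*(-76))*65 = (197 + 76/45)*65 = (8941/45)*65 = 116233/9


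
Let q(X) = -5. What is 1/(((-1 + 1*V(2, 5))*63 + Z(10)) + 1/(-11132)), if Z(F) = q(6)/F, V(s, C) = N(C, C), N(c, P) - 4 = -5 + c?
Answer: 11132/2098381 ≈ 0.0053050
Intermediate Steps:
N(c, P) = -1 + c (N(c, P) = 4 + (-5 + c) = -1 + c)
V(s, C) = -1 + C
Z(F) = -5/F
1/(((-1 + 1*V(2, 5))*63 + Z(10)) + 1/(-11132)) = 1/(((-1 + 1*(-1 + 5))*63 - 5/10) + 1/(-11132)) = 1/(((-1 + 1*4)*63 - 5*⅒) - 1/11132) = 1/(((-1 + 4)*63 - ½) - 1/11132) = 1/((3*63 - ½) - 1/11132) = 1/((189 - ½) - 1/11132) = 1/(377/2 - 1/11132) = 1/(2098381/11132) = 11132/2098381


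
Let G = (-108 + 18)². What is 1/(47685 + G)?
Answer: 1/55785 ≈ 1.7926e-5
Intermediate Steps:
G = 8100 (G = (-90)² = 8100)
1/(47685 + G) = 1/(47685 + 8100) = 1/55785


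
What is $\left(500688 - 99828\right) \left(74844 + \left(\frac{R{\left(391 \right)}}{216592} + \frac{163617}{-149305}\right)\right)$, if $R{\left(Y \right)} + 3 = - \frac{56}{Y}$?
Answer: $\frac{1115727036155189049609}{37189008844} \approx 3.0002 \cdot 10^{10}$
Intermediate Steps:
$R{\left(Y \right)} = -3 - \frac{56}{Y}$
$\left(500688 - 99828\right) \left(74844 + \left(\frac{R{\left(391 \right)}}{216592} + \frac{163617}{-149305}\right)\right) = \left(500688 - 99828\right) \left(74844 + \left(\frac{-3 - \frac{56}{391}}{216592} + \frac{163617}{-149305}\right)\right) = 400860 \left(74844 + \left(\left(-3 - \frac{56}{391}\right) \frac{1}{216592} + 163617 \left(- \frac{1}{149305}\right)\right)\right) = 400860 \left(74844 - \left(\frac{163617}{149305} - \left(-3 - \frac{56}{391}\right) \frac{1}{216592}\right)\right) = 400860 \left(74844 - \frac{13856493602069}{12644263006960}\right) = 400860 \cdot \frac{946333363999312171}{12644263006960} = \frac{1115727036155189049609}{37189008844}$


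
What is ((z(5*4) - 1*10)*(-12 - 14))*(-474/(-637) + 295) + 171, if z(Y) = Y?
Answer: -3759401/49 ≈ -76723.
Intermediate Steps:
((z(5*4) - 1*10)*(-12 - 14))*(-474/(-637) + 295) + 171 = ((5*4 - 1*10)*(-12 - 14))*(-474/(-637) + 295) + 171 = ((20 - 10)*(-26))*(-474*(-1/637) + 295) + 171 = (10*(-26))*(474/637 + 295) + 171 = -260*188389/637 + 171 = -3767780/49 + 171 = -3759401/49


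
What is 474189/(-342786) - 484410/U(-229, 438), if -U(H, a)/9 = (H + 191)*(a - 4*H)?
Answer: -5355982196/2204628159 ≈ -2.4294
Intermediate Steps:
U(H, a) = -9*(191 + H)*(a - 4*H) (U(H, a) = -9*(H + 191)*(a - 4*H) = -9*(191 + H)*(a - 4*H))
474189/(-342786) - 484410/U(-229, 438) = 474189/(-342786) - 484410/(-1719*438 + 36*(-229)² + 6876*(-229) - 9*(-229)*438) = 474189*(-1/342786) - 484410/(-752922 + 36*52441 - 1574604 + 902718) = -158063/114262 - 484410/(-752922 + 1887876 - 1574604 + 902718) = -158063/114262 - 484410/463068 = -158063/114262 - 484410*1/463068 = -158063/114262 - 80735/77178 = -5355982196/2204628159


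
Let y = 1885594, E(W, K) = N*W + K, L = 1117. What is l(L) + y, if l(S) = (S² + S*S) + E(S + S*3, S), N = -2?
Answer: 4373153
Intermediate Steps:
E(W, K) = K - 2*W (E(W, K) = -2*W + K = K - 2*W)
l(S) = -7*S + 2*S² (l(S) = (S² + S*S) + (S - 2*(S + S*3)) = (S² + S²) + (S - 2*(S + 3*S)) = 2*S² + (S - 8*S) = 2*S² - 7*S = -7*S + 2*S²)
l(L) + y = 1117*(-7 + 2*1117) + 1885594 = 1117*(-7 + 2234) + 1885594 = 1117*2227 + 1885594 = 2487559 + 1885594 = 4373153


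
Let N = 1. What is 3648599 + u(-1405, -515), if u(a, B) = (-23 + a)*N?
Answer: 3647171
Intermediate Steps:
u(a, B) = -23 + a (u(a, B) = (-23 + a)*1 = -23 + a)
3648599 + u(-1405, -515) = 3648599 + (-23 - 1405) = 3648599 - 1428 = 3647171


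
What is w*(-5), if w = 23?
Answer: -115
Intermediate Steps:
w*(-5) = 23*(-5) = -115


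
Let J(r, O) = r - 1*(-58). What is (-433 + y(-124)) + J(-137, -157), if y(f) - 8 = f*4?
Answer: -1000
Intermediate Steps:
J(r, O) = 58 + r (J(r, O) = r + 58 = 58 + r)
y(f) = 8 + 4*f (y(f) = 8 + f*4 = 8 + 4*f)
(-433 + y(-124)) + J(-137, -157) = (-433 + (8 + 4*(-124))) + (58 - 137) = (-433 + (8 - 496)) - 79 = (-433 - 488) - 79 = -921 - 79 = -1000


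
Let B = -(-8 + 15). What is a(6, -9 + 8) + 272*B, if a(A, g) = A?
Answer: -1898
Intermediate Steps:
B = -7 (B = -1*7 = -7)
a(6, -9 + 8) + 272*B = 6 + 272*(-7) = 6 - 1904 = -1898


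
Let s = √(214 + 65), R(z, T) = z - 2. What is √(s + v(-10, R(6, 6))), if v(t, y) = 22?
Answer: √(22 + 3*√31) ≈ 6.2212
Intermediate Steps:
R(z, T) = -2 + z
s = 3*√31 (s = √279 = 3*√31 ≈ 16.703)
√(s + v(-10, R(6, 6))) = √(3*√31 + 22) = √(22 + 3*√31)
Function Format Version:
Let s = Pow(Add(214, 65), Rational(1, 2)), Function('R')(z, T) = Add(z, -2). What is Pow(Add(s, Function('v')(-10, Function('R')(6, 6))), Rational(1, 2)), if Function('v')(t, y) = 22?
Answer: Pow(Add(22, Mul(3, Pow(31, Rational(1, 2)))), Rational(1, 2)) ≈ 6.2212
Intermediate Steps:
Function('R')(z, T) = Add(-2, z)
s = Mul(3, Pow(31, Rational(1, 2))) (s = Pow(279, Rational(1, 2)) = Mul(3, Pow(31, Rational(1, 2))) ≈ 16.703)
Pow(Add(s, Function('v')(-10, Function('R')(6, 6))), Rational(1, 2)) = Pow(Add(Mul(3, Pow(31, Rational(1, 2))), 22), Rational(1, 2)) = Pow(Add(22, Mul(3, Pow(31, Rational(1, 2)))), Rational(1, 2))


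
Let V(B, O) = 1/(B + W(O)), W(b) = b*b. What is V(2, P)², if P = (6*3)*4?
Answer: 1/26894596 ≈ 3.7182e-8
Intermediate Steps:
W(b) = b²
P = 72 (P = 18*4 = 72)
V(B, O) = 1/(B + O²)
V(2, P)² = (1/(2 + 72²))² = (1/(2 + 5184))² = (1/5186)² = 1/26894596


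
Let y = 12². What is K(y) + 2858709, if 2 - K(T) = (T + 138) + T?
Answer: 2858285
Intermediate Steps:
y = 144
K(T) = -136 - 2*T (K(T) = 2 - ((T + 138) + T) = 2 - ((138 + T) + T) = 2 - (138 + 2*T) = 2 + (-138 - 2*T) = -136 - 2*T)
K(y) + 2858709 = (-136 - 2*144) + 2858709 = (-136 - 288) + 2858709 = -424 + 2858709 = 2858285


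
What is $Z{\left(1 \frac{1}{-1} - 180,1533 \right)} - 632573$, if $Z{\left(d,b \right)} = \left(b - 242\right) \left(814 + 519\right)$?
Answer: $1088330$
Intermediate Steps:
$Z{\left(d,b \right)} = -322586 + 1333 b$ ($Z{\left(d,b \right)} = \left(-242 + b\right) 1333 = -322586 + 1333 b$)
$Z{\left(1 \frac{1}{-1} - 180,1533 \right)} - 632573 = \left(-322586 + 1333 \cdot 1533\right) - 632573 = \left(-322586 + 2043489\right) - 632573 = 1720903 - 632573 = 1088330$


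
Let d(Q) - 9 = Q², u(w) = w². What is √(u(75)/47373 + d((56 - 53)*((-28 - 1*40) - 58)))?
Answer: √35631210933258/15791 ≈ 378.01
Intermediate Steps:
d(Q) = 9 + Q²
√(u(75)/47373 + d((56 - 53)*((-28 - 1*40) - 58))) = √(75²/47373 + (9 + ((56 - 53)*((-28 - 1*40) - 58))²)) = √(5625*(1/47373) + (9 + (3*((-28 - 40) - 58))²)) = √(1875/15791 + (9 + (3*(-68 - 58))²)) = √(1875/15791 + (9 + (3*(-126))²)) = √(1875/15791 + (9 + (-378)²)) = √(1875/15791 + (9 + 142884)) = √(1875/15791 + 142893) = √(2256425238/15791) = √35631210933258/15791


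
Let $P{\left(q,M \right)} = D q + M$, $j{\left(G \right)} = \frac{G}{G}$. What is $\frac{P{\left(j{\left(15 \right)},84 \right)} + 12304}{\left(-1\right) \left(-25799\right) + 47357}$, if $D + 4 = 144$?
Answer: $\frac{3132}{18289} \approx 0.17125$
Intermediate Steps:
$D = 140$ ($D = -4 + 144 = 140$)
$j{\left(G \right)} = 1$
$P{\left(q,M \right)} = M + 140 q$ ($P{\left(q,M \right)} = 140 q + M = M + 140 q$)
$\frac{P{\left(j{\left(15 \right)},84 \right)} + 12304}{\left(-1\right) \left(-25799\right) + 47357} = \frac{\left(84 + 140 \cdot 1\right) + 12304}{\left(-1\right) \left(-25799\right) + 47357} = \frac{\left(84 + 140\right) + 12304}{25799 + 47357} = \frac{224 + 12304}{73156} = 12528 \cdot \frac{1}{73156} = \frac{3132}{18289}$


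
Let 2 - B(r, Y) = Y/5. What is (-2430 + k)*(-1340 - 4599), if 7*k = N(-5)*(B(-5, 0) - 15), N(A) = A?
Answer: 100636355/7 ≈ 1.4377e+7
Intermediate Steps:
B(r, Y) = 2 - Y/5
k = 65/7 (k = (-5*((2 - 1/5*0) - 15))/7 = (-5*((2 + 0) - 15))/7 = (-5*(2 - 15))/7 = (-5*(-13))/7 = (1/7)*65 = 65/7 ≈ 9.2857)
(-2430 + k)*(-1340 - 4599) = (-2430 + 65/7)*(-1340 - 4599) = -16945/7*(-5939) = 100636355/7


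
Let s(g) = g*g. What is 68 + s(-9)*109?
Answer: 8897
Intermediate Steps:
s(g) = g**2
68 + s(-9)*109 = 68 + (-9)**2*109 = 68 + 81*109 = 68 + 8829 = 8897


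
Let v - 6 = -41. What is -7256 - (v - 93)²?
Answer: -23640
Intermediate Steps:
v = -35 (v = 6 - 41 = -35)
-7256 - (v - 93)² = -7256 - (-35 - 93)² = -7256 - 1*(-128)² = -7256 - 1*16384 = -7256 - 16384 = -23640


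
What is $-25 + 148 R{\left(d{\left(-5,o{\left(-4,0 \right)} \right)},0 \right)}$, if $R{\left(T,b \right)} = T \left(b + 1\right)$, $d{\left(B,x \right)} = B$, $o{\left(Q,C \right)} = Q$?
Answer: $-765$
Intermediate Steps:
$R{\left(T,b \right)} = T \left(1 + b\right)$
$-25 + 148 R{\left(d{\left(-5,o{\left(-4,0 \right)} \right)},0 \right)} = -25 + 148 \left(- 5 \left(1 + 0\right)\right) = -25 + 148 \left(\left(-5\right) 1\right) = -25 + 148 \left(-5\right) = -25 - 740 = -765$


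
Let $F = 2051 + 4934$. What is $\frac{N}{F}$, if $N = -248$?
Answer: $- \frac{248}{6985} \approx -0.035505$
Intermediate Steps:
$F = 6985$
$\frac{N}{F} = - \frac{248}{6985}$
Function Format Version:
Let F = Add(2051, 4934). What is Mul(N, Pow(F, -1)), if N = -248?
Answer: Rational(-248, 6985) ≈ -0.035505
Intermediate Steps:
F = 6985
Mul(N, Pow(F, -1)) = Mul(-248, Pow(6985, -1)) = Mul(-248, Rational(1, 6985)) = Rational(-248, 6985)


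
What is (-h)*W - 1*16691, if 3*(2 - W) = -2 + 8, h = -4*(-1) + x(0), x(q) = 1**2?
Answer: -16691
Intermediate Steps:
x(q) = 1
h = 5 (h = -4*(-1) + 1 = 4 + 1 = 5)
W = 0 (W = 2 - (-2 + 8)/3 = 2 - 1/3*6 = 2 - 2 = 0)
(-h)*W - 1*16691 = -1*5*0 - 1*16691 = -5*0 - 16691 = 0 - 16691 = -16691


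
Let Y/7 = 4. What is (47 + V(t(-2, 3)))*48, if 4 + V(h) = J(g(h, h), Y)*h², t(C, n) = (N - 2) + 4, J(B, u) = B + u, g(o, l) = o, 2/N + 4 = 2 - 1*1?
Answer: 41104/9 ≈ 4567.1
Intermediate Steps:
N = -⅔ (N = 2/(-4 + (2 - 1*1)) = 2/(-4 + (2 - 1)) = 2/(-4 + 1) = 2/(-3) = 2*(-⅓) = -⅔ ≈ -0.66667)
Y = 28 (Y = 7*4 = 28)
t(C, n) = 4/3 (t(C, n) = (-⅔ - 2) + 4 = -8/3 + 4 = 4/3)
V(h) = -4 + h²*(28 + h) (V(h) = -4 + (h + 28)*h² = -4 + (28 + h)*h² = -4 + h²*(28 + h))
(47 + V(t(-2, 3)))*48 = (47 + (-4 + (4/3)²*(28 + 4/3)))*48 = (47 + (-4 + (16/9)*(88/3)))*48 = (47 + (-4 + 1408/27))*48 = (47 + 1300/27)*48 = (2569/27)*48 = 41104/9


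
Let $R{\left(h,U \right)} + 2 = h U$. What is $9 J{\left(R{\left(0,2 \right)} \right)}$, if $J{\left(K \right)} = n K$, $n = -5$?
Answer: $90$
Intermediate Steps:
$R{\left(h,U \right)} = -2 + U h$ ($R{\left(h,U \right)} = -2 + h U = -2 + U h$)
$J{\left(K \right)} = - 5 K$
$9 J{\left(R{\left(0,2 \right)} \right)} = 9 \left(- 5 \left(-2 + 2 \cdot 0\right)\right) = 9 \left(- 5 \left(-2 + 0\right)\right) = 9 \left(\left(-5\right) \left(-2\right)\right) = 9 \cdot 10 = 90$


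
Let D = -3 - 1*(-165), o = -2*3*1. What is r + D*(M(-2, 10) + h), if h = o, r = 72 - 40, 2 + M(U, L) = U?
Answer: -1588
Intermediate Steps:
M(U, L) = -2 + U
o = -6 (o = -6*1 = -6)
r = 32
h = -6
D = 162 (D = -3 + 165 = 162)
r + D*(M(-2, 10) + h) = 32 + 162*((-2 - 2) - 6) = 32 + 162*(-4 - 6) = 32 + 162*(-10) = 32 - 1620 = -1588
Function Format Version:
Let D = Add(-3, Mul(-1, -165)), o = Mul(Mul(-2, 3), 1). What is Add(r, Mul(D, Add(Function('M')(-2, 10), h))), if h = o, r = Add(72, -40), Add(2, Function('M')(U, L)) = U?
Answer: -1588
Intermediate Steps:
Function('M')(U, L) = Add(-2, U)
o = -6 (o = Mul(-6, 1) = -6)
r = 32
h = -6
D = 162 (D = Add(-3, 165) = 162)
Add(r, Mul(D, Add(Function('M')(-2, 10), h))) = Add(32, Mul(162, Add(Add(-2, -2), -6))) = Add(32, Mul(162, Add(-4, -6))) = Add(32, Mul(162, -10)) = Add(32, -1620) = -1588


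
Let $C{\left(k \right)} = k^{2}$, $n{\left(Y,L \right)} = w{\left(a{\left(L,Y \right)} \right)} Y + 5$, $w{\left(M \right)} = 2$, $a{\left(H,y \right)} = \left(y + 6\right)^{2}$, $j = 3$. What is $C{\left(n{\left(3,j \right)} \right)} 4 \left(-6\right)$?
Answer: $-2904$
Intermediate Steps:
$a{\left(H,y \right)} = \left(6 + y\right)^{2}$
$n{\left(Y,L \right)} = 5 + 2 Y$ ($n{\left(Y,L \right)} = 2 Y + 5 = 5 + 2 Y$)
$C{\left(n{\left(3,j \right)} \right)} 4 \left(-6\right) = \left(5 + 2 \cdot 3\right)^{2} \cdot 4 \left(-6\right) = \left(5 + 6\right)^{2} \cdot 4 \left(-6\right) = 11^{2} \cdot 4 \left(-6\right) = 121 \cdot 4 \left(-6\right) = 484 \left(-6\right) = -2904$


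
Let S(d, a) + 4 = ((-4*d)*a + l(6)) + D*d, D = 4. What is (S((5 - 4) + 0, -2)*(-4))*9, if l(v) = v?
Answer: -504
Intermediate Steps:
S(d, a) = 2 + 4*d - 4*a*d (S(d, a) = -4 + (((-4*d)*a + 6) + 4*d) = -4 + ((-4*a*d + 6) + 4*d) = -4 + ((6 - 4*a*d) + 4*d) = -4 + (6 + 4*d - 4*a*d) = 2 + 4*d - 4*a*d)
(S((5 - 4) + 0, -2)*(-4))*9 = ((2 + 4*((5 - 4) + 0) - 4*(-2)*((5 - 4) + 0))*(-4))*9 = ((2 + 4*(1 + 0) - 4*(-2)*(1 + 0))*(-4))*9 = ((2 + 4*1 - 4*(-2)*1)*(-4))*9 = ((2 + 4 + 8)*(-4))*9 = (14*(-4))*9 = -56*9 = -504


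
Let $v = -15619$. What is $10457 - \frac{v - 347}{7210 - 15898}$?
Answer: $\frac{15139075}{1448} \approx 10455.0$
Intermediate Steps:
$10457 - \frac{v - 347}{7210 - 15898} = 10457 - \frac{-15619 - 347}{7210 - 15898} = 10457 - - \frac{15966}{-8688} = 10457 - \left(-15966\right) \left(- \frac{1}{8688}\right) = 10457 - \frac{2661}{1448} = \frac{15139075}{1448}$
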